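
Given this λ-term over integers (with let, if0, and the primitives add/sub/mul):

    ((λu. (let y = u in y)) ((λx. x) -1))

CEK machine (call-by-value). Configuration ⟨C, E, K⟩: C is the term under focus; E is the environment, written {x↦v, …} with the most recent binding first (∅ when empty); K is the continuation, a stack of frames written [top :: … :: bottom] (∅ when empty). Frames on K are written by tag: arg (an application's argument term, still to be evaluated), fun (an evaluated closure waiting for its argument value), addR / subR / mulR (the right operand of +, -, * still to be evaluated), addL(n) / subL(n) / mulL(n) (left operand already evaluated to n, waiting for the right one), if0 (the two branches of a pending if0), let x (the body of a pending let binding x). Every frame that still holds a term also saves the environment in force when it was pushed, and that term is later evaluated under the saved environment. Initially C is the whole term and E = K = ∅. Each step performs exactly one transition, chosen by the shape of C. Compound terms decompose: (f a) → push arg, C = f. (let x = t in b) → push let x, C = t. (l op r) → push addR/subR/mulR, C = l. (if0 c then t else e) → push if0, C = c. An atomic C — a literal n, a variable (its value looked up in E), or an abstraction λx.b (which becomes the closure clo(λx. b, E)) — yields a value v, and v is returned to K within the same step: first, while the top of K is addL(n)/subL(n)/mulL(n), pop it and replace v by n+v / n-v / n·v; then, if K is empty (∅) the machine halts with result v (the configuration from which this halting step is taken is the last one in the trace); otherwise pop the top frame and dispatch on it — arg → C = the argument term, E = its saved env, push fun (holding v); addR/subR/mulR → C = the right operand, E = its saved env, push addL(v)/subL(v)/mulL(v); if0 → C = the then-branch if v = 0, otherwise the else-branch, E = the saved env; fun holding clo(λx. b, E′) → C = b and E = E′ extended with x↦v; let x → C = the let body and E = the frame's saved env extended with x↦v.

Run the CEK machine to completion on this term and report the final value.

step 0: <C=((λu. (let y = u in y)) ((λx. x) -1)), E=∅, K=∅>
step 1: <C=(λu. (let y = u in y)), E=∅, K=[arg]>
step 2: <C=((λx. x) -1), E=∅, K=[fun]>
step 3: <C=(λx. x), E=∅, K=[arg :: fun]>
step 4: <C=-1, E=∅, K=[fun :: fun]>
step 5: <C=x, E={x↦-1}, K=[fun]>
step 6: <C=(let y = u in y), E={u↦-1}, K=∅>
step 7: <C=u, E={u↦-1}, K=[let y]>
step 8: <C=y, E={y↦-1, u↦-1}, K=∅>
→ final value -1

Answer: -1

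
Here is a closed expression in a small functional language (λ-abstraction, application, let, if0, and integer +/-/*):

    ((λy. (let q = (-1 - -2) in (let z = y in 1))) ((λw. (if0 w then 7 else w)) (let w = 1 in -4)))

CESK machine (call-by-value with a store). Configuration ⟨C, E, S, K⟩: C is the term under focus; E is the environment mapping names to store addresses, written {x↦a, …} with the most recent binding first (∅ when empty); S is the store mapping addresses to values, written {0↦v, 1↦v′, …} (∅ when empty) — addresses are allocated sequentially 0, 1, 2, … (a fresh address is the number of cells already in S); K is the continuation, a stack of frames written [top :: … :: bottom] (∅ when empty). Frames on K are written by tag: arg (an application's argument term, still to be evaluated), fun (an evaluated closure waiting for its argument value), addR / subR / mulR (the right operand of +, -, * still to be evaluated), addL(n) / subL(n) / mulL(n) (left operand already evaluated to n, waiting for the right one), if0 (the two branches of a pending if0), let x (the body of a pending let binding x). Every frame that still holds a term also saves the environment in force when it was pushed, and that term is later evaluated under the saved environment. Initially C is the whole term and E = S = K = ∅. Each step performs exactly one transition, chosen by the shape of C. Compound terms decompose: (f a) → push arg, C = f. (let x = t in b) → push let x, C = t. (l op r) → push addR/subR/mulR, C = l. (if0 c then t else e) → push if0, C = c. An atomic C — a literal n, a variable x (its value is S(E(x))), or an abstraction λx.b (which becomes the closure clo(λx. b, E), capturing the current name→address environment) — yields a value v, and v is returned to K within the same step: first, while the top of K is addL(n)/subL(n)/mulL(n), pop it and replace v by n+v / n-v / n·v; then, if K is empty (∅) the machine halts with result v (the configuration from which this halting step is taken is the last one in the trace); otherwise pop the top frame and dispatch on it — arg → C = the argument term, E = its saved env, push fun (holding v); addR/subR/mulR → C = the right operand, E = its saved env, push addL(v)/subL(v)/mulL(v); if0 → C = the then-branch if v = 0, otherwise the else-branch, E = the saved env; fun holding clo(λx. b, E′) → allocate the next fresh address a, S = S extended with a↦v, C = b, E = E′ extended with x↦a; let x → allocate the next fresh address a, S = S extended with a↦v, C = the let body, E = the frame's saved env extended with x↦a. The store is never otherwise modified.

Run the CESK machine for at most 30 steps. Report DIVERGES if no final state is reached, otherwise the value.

[0] [C=((λy. (let q = (-1 - -2) in (let z = y in 1))) ((λw. (if0 w then 7 else w)) (let w = 1 in -4))) | E=∅ | S=∅ | K=∅]
[1] [C=(λy. (let q = (-1 - -2) in (let z = y in 1))) | E=∅ | S=∅ | K=[arg]]
[2] [C=((λw. (if0 w then 7 else w)) (let w = 1 in -4)) | E=∅ | S=∅ | K=[fun]]
[3] [C=(λw. (if0 w then 7 else w)) | E=∅ | S=∅ | K=[arg :: fun]]
[4] [C=(let w = 1 in -4) | E=∅ | S=∅ | K=[fun :: fun]]
[5] [C=1 | E=∅ | S=∅ | K=[let w :: fun :: fun]]
[6] [C=-4 | E={w↦0} | S={0↦1} | K=[fun :: fun]]
[7] [C=(if0 w then 7 else w) | E={w↦1} | S={0↦1, 1↦-4} | K=[fun]]
[8] [C=w | E={w↦1} | S={0↦1, 1↦-4} | K=[if0 :: fun]]
[9] [C=w | E={w↦1} | S={0↦1, 1↦-4} | K=[fun]]
[10] [C=(let q = (-1 - -2) in (let z = y in 1)) | E={y↦2} | S={0↦1, 1↦-4, 2↦-4} | K=∅]
[11] [C=(-1 - -2) | E={y↦2} | S={0↦1, 1↦-4, 2↦-4} | K=[let q]]
[12] [C=-1 | E={y↦2} | S={0↦1, 1↦-4, 2↦-4} | K=[subR :: let q]]
[13] [C=-2 | E={y↦2} | S={0↦1, 1↦-4, 2↦-4} | K=[subL(-1) :: let q]]
[14] [C=(let z = y in 1) | E={q↦3, y↦2} | S={0↦1, 1↦-4, 2↦-4, 3↦1} | K=∅]
[15] [C=y | E={q↦3, y↦2} | S={0↦1, 1↦-4, 2↦-4, 3↦1} | K=[let z]]
[16] [C=1 | E={z↦4, q↦3, y↦2} | S={0↦1, 1↦-4, 2↦-4, 3↦1, 4↦-4} | K=∅]
→ final value 1

Answer: 1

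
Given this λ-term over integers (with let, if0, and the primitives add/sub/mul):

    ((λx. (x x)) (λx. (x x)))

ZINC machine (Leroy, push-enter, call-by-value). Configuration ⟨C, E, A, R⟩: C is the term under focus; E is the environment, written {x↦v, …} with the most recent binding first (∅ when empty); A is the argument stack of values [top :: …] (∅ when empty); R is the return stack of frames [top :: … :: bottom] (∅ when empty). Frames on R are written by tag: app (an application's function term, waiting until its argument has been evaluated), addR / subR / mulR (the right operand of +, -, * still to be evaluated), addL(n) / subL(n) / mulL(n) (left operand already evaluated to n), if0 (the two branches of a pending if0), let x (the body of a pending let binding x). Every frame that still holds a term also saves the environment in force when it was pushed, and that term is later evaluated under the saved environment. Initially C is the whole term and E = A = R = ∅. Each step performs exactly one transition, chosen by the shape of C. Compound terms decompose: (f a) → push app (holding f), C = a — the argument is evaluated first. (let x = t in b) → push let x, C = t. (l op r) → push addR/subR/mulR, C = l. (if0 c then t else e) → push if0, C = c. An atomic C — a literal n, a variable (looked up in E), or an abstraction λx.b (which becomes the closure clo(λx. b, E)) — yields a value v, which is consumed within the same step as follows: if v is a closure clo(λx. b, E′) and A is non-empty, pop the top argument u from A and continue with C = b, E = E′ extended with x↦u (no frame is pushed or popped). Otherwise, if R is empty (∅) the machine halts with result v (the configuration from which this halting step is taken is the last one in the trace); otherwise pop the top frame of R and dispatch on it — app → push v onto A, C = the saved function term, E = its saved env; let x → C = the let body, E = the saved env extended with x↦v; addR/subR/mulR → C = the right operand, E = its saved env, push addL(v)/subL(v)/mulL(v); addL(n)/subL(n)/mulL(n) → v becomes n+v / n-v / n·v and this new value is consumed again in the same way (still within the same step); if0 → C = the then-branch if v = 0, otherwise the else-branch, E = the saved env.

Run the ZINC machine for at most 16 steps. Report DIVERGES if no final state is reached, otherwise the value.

0. [C=((λx. (x x)) (λx. (x x))) | E=∅ | A=∅ | R=∅]
1. [C=(λx. (x x)) | E=∅ | A=∅ | R=[app]]
2. [C=(λx. (x x)) | E=∅ | A=[clo(λx. (x x), ∅)] | R=∅]
3. [C=(x x) | E={x↦clo(λx. (x x), ∅)} | A=∅ | R=∅]
4. [C=x | E={x↦clo(λx. (x x), ∅)} | A=∅ | R=[app]]
5. [C=x | E={x↦clo(λx. (x x), ∅)} | A=[clo(λx. (x x), ∅)] | R=∅]
… configuration repeats with period 3 (steps 3–5 recur indefinitely) …

Answer: DIVERGES (no final state within 16 steps)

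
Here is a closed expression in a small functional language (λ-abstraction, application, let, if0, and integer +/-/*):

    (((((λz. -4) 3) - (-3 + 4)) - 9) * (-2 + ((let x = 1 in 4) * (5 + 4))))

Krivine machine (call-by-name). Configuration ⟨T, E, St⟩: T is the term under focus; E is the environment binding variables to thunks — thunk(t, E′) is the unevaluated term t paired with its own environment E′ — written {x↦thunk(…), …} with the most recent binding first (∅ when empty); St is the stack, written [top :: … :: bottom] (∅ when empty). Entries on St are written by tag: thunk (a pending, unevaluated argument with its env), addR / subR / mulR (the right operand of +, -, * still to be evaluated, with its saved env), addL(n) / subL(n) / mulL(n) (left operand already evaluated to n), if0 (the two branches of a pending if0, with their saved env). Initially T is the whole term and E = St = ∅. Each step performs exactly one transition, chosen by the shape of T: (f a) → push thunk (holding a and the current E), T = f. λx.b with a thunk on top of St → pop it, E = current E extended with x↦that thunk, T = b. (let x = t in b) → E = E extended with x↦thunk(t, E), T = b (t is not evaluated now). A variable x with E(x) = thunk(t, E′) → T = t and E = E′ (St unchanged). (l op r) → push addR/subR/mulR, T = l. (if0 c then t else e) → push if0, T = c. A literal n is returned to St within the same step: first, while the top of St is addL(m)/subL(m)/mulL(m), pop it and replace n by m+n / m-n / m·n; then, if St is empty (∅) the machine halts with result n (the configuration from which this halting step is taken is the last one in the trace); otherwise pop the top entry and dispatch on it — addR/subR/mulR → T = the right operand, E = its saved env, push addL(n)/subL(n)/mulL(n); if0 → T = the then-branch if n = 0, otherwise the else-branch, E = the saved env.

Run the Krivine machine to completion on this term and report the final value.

Answer: -476

Machine steps:
step 0: ⟨T=(((((λz. -4) 3) - (-3 + 4)) - 9) * (-2 + ((let x = 1 in 4) * (5 + 4)))); E=∅; St=∅⟩
step 1: ⟨T=((((λz. -4) 3) - (-3 + 4)) - 9); E=∅; St=[mulR]⟩
step 2: ⟨T=(((λz. -4) 3) - (-3 + 4)); E=∅; St=[subR :: mulR]⟩
step 3: ⟨T=((λz. -4) 3); E=∅; St=[subR :: subR :: mulR]⟩
step 4: ⟨T=(λz. -4); E=∅; St=[thunk :: subR :: subR :: mulR]⟩
step 5: ⟨T=-4; E={z↦thunk(3, ∅)}; St=[subR :: subR :: mulR]⟩
step 6: ⟨T=(-3 + 4); E=∅; St=[subL(-4) :: subR :: mulR]⟩
step 7: ⟨T=-3; E=∅; St=[addR :: subL(-4) :: subR :: mulR]⟩
step 8: ⟨T=4; E=∅; St=[addL(-3) :: subL(-4) :: subR :: mulR]⟩
step 9: ⟨T=9; E=∅; St=[subL(-5) :: mulR]⟩
step 10: ⟨T=(-2 + ((let x = 1 in 4) * (5 + 4))); E=∅; St=[mulL(-14)]⟩
step 11: ⟨T=-2; E=∅; St=[addR :: mulL(-14)]⟩
step 12: ⟨T=((let x = 1 in 4) * (5 + 4)); E=∅; St=[addL(-2) :: mulL(-14)]⟩
step 13: ⟨T=(let x = 1 in 4); E=∅; St=[mulR :: addL(-2) :: mulL(-14)]⟩
step 14: ⟨T=4; E={x↦thunk(1, ∅)}; St=[mulR :: addL(-2) :: mulL(-14)]⟩
step 15: ⟨T=(5 + 4); E=∅; St=[mulL(4) :: addL(-2) :: mulL(-14)]⟩
step 16: ⟨T=5; E=∅; St=[addR :: mulL(4) :: addL(-2) :: mulL(-14)]⟩
step 17: ⟨T=4; E=∅; St=[addL(5) :: mulL(4) :: addL(-2) :: mulL(-14)]⟩
→ final value -476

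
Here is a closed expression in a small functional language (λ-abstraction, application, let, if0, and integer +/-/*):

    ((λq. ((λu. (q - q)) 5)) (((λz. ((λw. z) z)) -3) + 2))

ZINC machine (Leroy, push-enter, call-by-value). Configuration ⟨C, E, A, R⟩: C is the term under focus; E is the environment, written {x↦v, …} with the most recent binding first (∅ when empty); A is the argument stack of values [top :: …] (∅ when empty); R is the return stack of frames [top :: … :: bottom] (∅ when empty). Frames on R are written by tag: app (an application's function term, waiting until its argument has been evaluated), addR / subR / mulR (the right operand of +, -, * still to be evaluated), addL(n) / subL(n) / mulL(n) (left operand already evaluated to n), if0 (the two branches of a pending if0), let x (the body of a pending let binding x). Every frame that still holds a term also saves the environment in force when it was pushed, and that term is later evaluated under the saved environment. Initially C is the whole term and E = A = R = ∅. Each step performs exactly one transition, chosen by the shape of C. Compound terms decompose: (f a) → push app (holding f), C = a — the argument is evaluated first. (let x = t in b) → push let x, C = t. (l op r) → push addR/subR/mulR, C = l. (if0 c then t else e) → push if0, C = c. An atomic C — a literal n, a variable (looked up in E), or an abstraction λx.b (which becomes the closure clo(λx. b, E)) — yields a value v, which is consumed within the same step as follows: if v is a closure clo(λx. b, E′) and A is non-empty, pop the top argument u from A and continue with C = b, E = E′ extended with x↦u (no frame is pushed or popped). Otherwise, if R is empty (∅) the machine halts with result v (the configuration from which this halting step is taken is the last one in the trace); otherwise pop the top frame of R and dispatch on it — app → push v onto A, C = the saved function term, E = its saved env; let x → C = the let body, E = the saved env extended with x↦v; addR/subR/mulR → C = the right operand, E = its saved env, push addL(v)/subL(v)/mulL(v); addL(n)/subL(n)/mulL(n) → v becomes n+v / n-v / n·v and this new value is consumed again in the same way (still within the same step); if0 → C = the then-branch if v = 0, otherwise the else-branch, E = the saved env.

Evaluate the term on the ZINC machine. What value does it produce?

Answer: 0

Execution trace:
t=0: ⟨C=((λq. ((λu. (q - q)) 5)) (((λz. ((λw. z) z)) -3) + 2)); E=∅; A=∅; R=∅⟩
t=1: ⟨C=(((λz. ((λw. z) z)) -3) + 2); E=∅; A=∅; R=[app]⟩
t=2: ⟨C=((λz. ((λw. z) z)) -3); E=∅; A=∅; R=[addR :: app]⟩
t=3: ⟨C=-3; E=∅; A=∅; R=[app :: addR :: app]⟩
t=4: ⟨C=(λz. ((λw. z) z)); E=∅; A=[-3]; R=[addR :: app]⟩
t=5: ⟨C=((λw. z) z); E={z↦-3}; A=∅; R=[addR :: app]⟩
t=6: ⟨C=z; E={z↦-3}; A=∅; R=[app :: addR :: app]⟩
t=7: ⟨C=(λw. z); E={z↦-3}; A=[-3]; R=[addR :: app]⟩
t=8: ⟨C=z; E={w↦-3, z↦-3}; A=∅; R=[addR :: app]⟩
t=9: ⟨C=2; E=∅; A=∅; R=[addL(-3) :: app]⟩
t=10: ⟨C=(λq. ((λu. (q - q)) 5)); E=∅; A=[-1]; R=∅⟩
t=11: ⟨C=((λu. (q - q)) 5); E={q↦-1}; A=∅; R=∅⟩
t=12: ⟨C=5; E={q↦-1}; A=∅; R=[app]⟩
t=13: ⟨C=(λu. (q - q)); E={q↦-1}; A=[5]; R=∅⟩
t=14: ⟨C=(q - q); E={u↦5, q↦-1}; A=∅; R=∅⟩
t=15: ⟨C=q; E={u↦5, q↦-1}; A=∅; R=[subR]⟩
t=16: ⟨C=q; E={u↦5, q↦-1}; A=∅; R=[subL(-1)]⟩
→ final value 0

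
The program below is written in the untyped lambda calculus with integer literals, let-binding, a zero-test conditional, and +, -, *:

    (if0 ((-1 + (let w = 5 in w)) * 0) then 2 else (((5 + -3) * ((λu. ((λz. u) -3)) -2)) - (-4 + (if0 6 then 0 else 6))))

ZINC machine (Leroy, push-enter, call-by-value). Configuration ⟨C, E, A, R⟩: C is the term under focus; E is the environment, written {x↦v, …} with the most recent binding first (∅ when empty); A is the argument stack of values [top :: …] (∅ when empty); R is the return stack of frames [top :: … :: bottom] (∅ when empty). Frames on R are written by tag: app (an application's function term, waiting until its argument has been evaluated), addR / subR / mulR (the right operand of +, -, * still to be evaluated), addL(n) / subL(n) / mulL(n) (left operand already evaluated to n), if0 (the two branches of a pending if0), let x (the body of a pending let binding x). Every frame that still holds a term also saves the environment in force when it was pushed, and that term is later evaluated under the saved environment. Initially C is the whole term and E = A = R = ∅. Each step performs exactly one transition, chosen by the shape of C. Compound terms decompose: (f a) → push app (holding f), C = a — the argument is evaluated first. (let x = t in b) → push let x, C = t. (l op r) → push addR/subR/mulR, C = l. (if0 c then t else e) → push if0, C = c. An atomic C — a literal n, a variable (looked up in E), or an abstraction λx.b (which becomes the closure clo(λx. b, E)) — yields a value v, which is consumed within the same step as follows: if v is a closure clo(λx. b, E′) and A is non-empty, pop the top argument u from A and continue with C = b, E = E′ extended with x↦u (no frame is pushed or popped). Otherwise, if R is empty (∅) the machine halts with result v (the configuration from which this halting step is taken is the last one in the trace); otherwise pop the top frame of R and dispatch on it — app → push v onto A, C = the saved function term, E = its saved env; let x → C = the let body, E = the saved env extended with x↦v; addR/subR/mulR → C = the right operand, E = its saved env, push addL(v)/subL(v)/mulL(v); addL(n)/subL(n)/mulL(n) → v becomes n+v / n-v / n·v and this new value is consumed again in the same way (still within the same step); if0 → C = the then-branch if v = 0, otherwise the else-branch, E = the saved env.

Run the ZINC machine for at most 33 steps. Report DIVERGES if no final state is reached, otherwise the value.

Answer: 2

Execution trace:
0. [C=(if0 ((-1 + (let w = 5 in w)) * 0) then 2 else (((5 + -3) * ((λu. ((λz. u) -3)) -2)) - (-4 + (if0 6 then 0 else 6)))) | E=∅ | A=∅ | R=∅]
1. [C=((-1 + (let w = 5 in w)) * 0) | E=∅ | A=∅ | R=[if0]]
2. [C=(-1 + (let w = 5 in w)) | E=∅ | A=∅ | R=[mulR :: if0]]
3. [C=-1 | E=∅ | A=∅ | R=[addR :: mulR :: if0]]
4. [C=(let w = 5 in w) | E=∅ | A=∅ | R=[addL(-1) :: mulR :: if0]]
5. [C=5 | E=∅ | A=∅ | R=[let w :: addL(-1) :: mulR :: if0]]
6. [C=w | E={w↦5} | A=∅ | R=[addL(-1) :: mulR :: if0]]
7. [C=0 | E=∅ | A=∅ | R=[mulL(4) :: if0]]
8. [C=2 | E=∅ | A=∅ | R=∅]
→ final value 2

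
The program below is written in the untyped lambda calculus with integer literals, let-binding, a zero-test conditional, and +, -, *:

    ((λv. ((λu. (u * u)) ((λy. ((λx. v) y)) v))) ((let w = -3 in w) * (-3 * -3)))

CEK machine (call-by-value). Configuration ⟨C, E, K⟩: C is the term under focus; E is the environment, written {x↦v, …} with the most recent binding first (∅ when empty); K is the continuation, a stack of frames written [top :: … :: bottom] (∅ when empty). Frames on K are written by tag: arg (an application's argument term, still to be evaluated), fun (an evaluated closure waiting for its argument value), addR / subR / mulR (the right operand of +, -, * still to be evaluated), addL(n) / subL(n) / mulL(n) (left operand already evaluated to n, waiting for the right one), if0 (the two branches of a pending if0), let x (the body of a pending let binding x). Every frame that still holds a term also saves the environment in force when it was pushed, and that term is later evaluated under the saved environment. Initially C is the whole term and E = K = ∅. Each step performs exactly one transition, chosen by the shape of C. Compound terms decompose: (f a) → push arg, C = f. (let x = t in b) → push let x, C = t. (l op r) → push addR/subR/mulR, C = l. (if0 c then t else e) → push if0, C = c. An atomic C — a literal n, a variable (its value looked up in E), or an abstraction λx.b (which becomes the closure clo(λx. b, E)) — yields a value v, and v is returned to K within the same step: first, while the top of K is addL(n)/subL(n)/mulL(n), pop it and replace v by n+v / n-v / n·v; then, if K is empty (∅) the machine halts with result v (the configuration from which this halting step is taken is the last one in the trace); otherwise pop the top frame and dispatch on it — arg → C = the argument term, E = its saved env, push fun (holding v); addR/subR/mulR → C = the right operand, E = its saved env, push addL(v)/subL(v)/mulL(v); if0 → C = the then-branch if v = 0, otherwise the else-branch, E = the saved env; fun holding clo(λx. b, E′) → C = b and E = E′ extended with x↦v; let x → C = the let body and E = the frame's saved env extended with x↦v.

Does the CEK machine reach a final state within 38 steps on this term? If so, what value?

Answer: 729

Machine steps:
t=0: <C=((λv. ((λu. (u * u)) ((λy. ((λx. v) y)) v))) ((let w = -3 in w) * (-3 * -3))), E=∅, K=∅>
t=1: <C=(λv. ((λu. (u * u)) ((λy. ((λx. v) y)) v))), E=∅, K=[arg]>
t=2: <C=((let w = -3 in w) * (-3 * -3)), E=∅, K=[fun]>
t=3: <C=(let w = -3 in w), E=∅, K=[mulR :: fun]>
t=4: <C=-3, E=∅, K=[let w :: mulR :: fun]>
t=5: <C=w, E={w↦-3}, K=[mulR :: fun]>
t=6: <C=(-3 * -3), E=∅, K=[mulL(-3) :: fun]>
t=7: <C=-3, E=∅, K=[mulR :: mulL(-3) :: fun]>
t=8: <C=-3, E=∅, K=[mulL(-3) :: mulL(-3) :: fun]>
t=9: <C=((λu. (u * u)) ((λy. ((λx. v) y)) v)), E={v↦-27}, K=∅>
t=10: <C=(λu. (u * u)), E={v↦-27}, K=[arg]>
t=11: <C=((λy. ((λx. v) y)) v), E={v↦-27}, K=[fun]>
t=12: <C=(λy. ((λx. v) y)), E={v↦-27}, K=[arg :: fun]>
t=13: <C=v, E={v↦-27}, K=[fun :: fun]>
t=14: <C=((λx. v) y), E={y↦-27, v↦-27}, K=[fun]>
t=15: <C=(λx. v), E={y↦-27, v↦-27}, K=[arg :: fun]>
t=16: <C=y, E={y↦-27, v↦-27}, K=[fun :: fun]>
t=17: <C=v, E={x↦-27, y↦-27, v↦-27}, K=[fun]>
t=18: <C=(u * u), E={u↦-27, v↦-27}, K=∅>
t=19: <C=u, E={u↦-27, v↦-27}, K=[mulR]>
t=20: <C=u, E={u↦-27, v↦-27}, K=[mulL(-27)]>
→ final value 729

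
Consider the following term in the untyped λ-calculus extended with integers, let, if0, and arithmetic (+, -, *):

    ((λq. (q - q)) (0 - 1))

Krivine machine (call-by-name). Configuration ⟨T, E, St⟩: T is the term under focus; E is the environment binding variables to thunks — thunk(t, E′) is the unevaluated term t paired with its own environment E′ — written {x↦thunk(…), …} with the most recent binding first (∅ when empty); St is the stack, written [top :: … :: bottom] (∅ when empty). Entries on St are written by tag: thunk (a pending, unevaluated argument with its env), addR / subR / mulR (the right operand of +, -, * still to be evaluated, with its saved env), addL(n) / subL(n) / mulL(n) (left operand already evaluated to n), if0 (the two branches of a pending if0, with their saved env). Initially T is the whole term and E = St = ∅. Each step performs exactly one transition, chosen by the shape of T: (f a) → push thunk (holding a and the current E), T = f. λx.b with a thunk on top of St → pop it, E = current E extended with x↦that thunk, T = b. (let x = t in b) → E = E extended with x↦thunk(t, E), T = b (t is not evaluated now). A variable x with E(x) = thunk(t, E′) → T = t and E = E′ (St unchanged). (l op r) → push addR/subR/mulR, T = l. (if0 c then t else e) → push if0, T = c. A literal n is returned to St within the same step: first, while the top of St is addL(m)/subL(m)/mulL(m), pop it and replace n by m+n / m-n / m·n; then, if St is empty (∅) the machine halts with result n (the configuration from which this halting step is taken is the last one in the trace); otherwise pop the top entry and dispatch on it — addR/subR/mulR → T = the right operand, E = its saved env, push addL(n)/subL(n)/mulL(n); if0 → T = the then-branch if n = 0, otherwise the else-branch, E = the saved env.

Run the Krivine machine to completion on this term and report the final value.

step 0: ⟨T=((λq. (q - q)) (0 - 1)); E=∅; St=∅⟩
step 1: ⟨T=(λq. (q - q)); E=∅; St=[thunk]⟩
step 2: ⟨T=(q - q); E={q↦thunk((0 - 1), ∅)}; St=∅⟩
step 3: ⟨T=q; E={q↦thunk((0 - 1), ∅)}; St=[subR]⟩
step 4: ⟨T=(0 - 1); E=∅; St=[subR]⟩
step 5: ⟨T=0; E=∅; St=[subR :: subR]⟩
step 6: ⟨T=1; E=∅; St=[subL(0) :: subR]⟩
step 7: ⟨T=q; E={q↦thunk((0 - 1), ∅)}; St=[subL(-1)]⟩
step 8: ⟨T=(0 - 1); E=∅; St=[subL(-1)]⟩
step 9: ⟨T=0; E=∅; St=[subR :: subL(-1)]⟩
step 10: ⟨T=1; E=∅; St=[subL(0) :: subL(-1)]⟩
→ final value 0

Answer: 0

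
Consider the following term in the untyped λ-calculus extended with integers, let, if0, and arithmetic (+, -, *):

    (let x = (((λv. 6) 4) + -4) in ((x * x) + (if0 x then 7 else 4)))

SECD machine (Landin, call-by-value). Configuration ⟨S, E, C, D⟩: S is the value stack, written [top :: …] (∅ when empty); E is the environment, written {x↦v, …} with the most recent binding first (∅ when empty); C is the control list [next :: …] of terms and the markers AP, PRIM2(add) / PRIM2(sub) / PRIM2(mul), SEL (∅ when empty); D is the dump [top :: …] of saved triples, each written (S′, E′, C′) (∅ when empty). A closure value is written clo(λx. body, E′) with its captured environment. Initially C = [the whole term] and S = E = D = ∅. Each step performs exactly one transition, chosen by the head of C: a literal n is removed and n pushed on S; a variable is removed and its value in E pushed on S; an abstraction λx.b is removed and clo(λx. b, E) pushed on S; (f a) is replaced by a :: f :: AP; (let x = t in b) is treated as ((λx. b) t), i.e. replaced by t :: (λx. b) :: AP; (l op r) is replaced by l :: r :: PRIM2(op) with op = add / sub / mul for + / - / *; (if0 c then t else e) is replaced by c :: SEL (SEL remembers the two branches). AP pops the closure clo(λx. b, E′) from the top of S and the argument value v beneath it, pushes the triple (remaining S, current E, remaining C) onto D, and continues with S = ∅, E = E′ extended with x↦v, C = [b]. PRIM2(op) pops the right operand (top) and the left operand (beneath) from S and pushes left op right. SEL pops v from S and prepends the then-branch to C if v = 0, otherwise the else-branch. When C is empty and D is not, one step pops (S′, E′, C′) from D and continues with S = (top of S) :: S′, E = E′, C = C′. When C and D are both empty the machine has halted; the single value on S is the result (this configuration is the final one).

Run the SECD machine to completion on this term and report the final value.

0. ⟨S=∅; E=∅; C=[(let x = (((λv. 6) 4) + -4) in ((x * x) + (if0 x then 7 else 4)))]; D=∅⟩
1. ⟨S=∅; E=∅; C=[(((λv. 6) 4) + -4) :: (λx. ((x * x) + (if0 x then 7 else 4))) :: AP]; D=∅⟩
2. ⟨S=∅; E=∅; C=[((λv. 6) 4) :: -4 :: PRIM2(add) :: (λx. ((x * x) + (if0 x then 7 else 4))) :: AP]; D=∅⟩
3. ⟨S=∅; E=∅; C=[4 :: (λv. 6) :: AP :: -4 :: PRIM2(add) :: (λx. ((x * x) + (if0 x then 7 else 4))) :: AP]; D=∅⟩
4. ⟨S=[4]; E=∅; C=[(λv. 6) :: AP :: -4 :: PRIM2(add) :: (λx. ((x * x) + (if0 x then 7 else 4))) :: AP]; D=∅⟩
5. ⟨S=[clo(λv. 6, ∅) :: 4]; E=∅; C=[AP :: -4 :: PRIM2(add) :: (λx. ((x * x) + (if0 x then 7 else 4))) :: AP]; D=∅⟩
6. ⟨S=∅; E={v↦4}; C=[6]; D=[(∅, ∅, [-4 :: PRIM2(add) :: (λx. ((x * x) + (if0 x then 7 else 4))) :: AP])]⟩
7. ⟨S=[6]; E={v↦4}; C=∅; D=[(∅, ∅, [-4 :: PRIM2(add) :: (λx. ((x * x) + (if0 x then 7 else 4))) :: AP])]⟩
8. ⟨S=[6]; E=∅; C=[-4 :: PRIM2(add) :: (λx. ((x * x) + (if0 x then 7 else 4))) :: AP]; D=∅⟩
9. ⟨S=[-4 :: 6]; E=∅; C=[PRIM2(add) :: (λx. ((x * x) + (if0 x then 7 else 4))) :: AP]; D=∅⟩
10. ⟨S=[2]; E=∅; C=[(λx. ((x * x) + (if0 x then 7 else 4))) :: AP]; D=∅⟩
11. ⟨S=[clo(λx. ((x * x) + (if0 x then 7 else 4)), ∅) :: 2]; E=∅; C=[AP]; D=∅⟩
12. ⟨S=∅; E={x↦2}; C=[((x * x) + (if0 x then 7 else 4))]; D=[(∅, ∅, ∅)]⟩
13. ⟨S=∅; E={x↦2}; C=[(x * x) :: (if0 x then 7 else 4) :: PRIM2(add)]; D=[(∅, ∅, ∅)]⟩
14. ⟨S=∅; E={x↦2}; C=[x :: x :: PRIM2(mul) :: (if0 x then 7 else 4) :: PRIM2(add)]; D=[(∅, ∅, ∅)]⟩
15. ⟨S=[2]; E={x↦2}; C=[x :: PRIM2(mul) :: (if0 x then 7 else 4) :: PRIM2(add)]; D=[(∅, ∅, ∅)]⟩
16. ⟨S=[2 :: 2]; E={x↦2}; C=[PRIM2(mul) :: (if0 x then 7 else 4) :: PRIM2(add)]; D=[(∅, ∅, ∅)]⟩
17. ⟨S=[4]; E={x↦2}; C=[(if0 x then 7 else 4) :: PRIM2(add)]; D=[(∅, ∅, ∅)]⟩
18. ⟨S=[4]; E={x↦2}; C=[x :: SEL :: PRIM2(add)]; D=[(∅, ∅, ∅)]⟩
19. ⟨S=[2 :: 4]; E={x↦2}; C=[SEL :: PRIM2(add)]; D=[(∅, ∅, ∅)]⟩
20. ⟨S=[4]; E={x↦2}; C=[4 :: PRIM2(add)]; D=[(∅, ∅, ∅)]⟩
21. ⟨S=[4 :: 4]; E={x↦2}; C=[PRIM2(add)]; D=[(∅, ∅, ∅)]⟩
22. ⟨S=[8]; E={x↦2}; C=∅; D=[(∅, ∅, ∅)]⟩
23. ⟨S=[8]; E=∅; C=∅; D=∅⟩
→ final value 8

Answer: 8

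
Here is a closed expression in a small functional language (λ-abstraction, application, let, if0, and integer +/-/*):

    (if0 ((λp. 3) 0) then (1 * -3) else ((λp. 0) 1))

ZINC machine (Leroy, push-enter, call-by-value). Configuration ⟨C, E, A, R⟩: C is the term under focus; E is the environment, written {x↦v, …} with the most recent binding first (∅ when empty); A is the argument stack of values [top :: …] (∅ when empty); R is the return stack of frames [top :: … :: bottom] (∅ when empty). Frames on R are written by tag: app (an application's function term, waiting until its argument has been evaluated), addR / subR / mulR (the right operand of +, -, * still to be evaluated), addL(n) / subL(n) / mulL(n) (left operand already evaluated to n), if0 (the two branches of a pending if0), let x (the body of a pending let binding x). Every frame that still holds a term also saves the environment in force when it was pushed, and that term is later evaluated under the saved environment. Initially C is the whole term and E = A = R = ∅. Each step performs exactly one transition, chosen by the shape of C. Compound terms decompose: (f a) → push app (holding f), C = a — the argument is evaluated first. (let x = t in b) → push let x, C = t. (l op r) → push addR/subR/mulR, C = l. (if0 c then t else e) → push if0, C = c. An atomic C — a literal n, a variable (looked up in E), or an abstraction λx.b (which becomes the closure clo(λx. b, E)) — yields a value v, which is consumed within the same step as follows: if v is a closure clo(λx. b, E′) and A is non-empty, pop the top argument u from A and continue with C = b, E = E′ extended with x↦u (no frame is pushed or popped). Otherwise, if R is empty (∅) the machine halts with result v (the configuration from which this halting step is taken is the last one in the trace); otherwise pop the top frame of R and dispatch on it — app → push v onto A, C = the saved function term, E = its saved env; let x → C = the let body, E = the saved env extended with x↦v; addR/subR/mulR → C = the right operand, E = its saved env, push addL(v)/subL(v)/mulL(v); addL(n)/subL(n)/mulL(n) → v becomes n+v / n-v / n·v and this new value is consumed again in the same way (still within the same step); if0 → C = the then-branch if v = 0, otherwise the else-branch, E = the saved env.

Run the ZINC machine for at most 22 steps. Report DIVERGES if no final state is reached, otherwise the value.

Answer: 0

Machine steps:
t=0: <C=(if0 ((λp. 3) 0) then (1 * -3) else ((λp. 0) 1)), E=∅, A=∅, R=∅>
t=1: <C=((λp. 3) 0), E=∅, A=∅, R=[if0]>
t=2: <C=0, E=∅, A=∅, R=[app :: if0]>
t=3: <C=(λp. 3), E=∅, A=[0], R=[if0]>
t=4: <C=3, E={p↦0}, A=∅, R=[if0]>
t=5: <C=((λp. 0) 1), E=∅, A=∅, R=∅>
t=6: <C=1, E=∅, A=∅, R=[app]>
t=7: <C=(λp. 0), E=∅, A=[1], R=∅>
t=8: <C=0, E={p↦1}, A=∅, R=∅>
→ final value 0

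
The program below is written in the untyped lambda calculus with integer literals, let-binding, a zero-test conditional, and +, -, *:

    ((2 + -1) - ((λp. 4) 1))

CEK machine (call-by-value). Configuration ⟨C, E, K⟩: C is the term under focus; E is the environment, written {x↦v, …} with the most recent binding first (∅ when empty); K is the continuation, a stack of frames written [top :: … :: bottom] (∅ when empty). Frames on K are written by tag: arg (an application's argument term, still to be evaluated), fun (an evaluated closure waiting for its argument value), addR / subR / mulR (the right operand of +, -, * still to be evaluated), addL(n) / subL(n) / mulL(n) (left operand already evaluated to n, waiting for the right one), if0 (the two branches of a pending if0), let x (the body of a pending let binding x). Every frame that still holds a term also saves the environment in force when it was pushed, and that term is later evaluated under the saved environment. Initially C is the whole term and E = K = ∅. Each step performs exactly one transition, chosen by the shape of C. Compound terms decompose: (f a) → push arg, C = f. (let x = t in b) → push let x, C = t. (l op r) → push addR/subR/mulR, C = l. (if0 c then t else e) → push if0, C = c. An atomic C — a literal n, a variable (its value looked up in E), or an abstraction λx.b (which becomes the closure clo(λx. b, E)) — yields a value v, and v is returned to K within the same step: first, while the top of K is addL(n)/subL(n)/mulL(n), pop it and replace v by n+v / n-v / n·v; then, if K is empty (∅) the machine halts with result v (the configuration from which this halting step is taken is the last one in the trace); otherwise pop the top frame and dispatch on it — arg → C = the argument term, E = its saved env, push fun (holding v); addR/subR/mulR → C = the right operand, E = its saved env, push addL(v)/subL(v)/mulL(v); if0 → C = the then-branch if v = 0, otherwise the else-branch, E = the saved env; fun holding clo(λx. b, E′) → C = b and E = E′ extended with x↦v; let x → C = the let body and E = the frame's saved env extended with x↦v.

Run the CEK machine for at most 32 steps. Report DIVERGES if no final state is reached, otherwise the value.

Answer: -3

Derivation:
t=0: [C=((2 + -1) - ((λp. 4) 1)) | E=∅ | K=∅]
t=1: [C=(2 + -1) | E=∅ | K=[subR]]
t=2: [C=2 | E=∅ | K=[addR :: subR]]
t=3: [C=-1 | E=∅ | K=[addL(2) :: subR]]
t=4: [C=((λp. 4) 1) | E=∅ | K=[subL(1)]]
t=5: [C=(λp. 4) | E=∅ | K=[arg :: subL(1)]]
t=6: [C=1 | E=∅ | K=[fun :: subL(1)]]
t=7: [C=4 | E={p↦1} | K=[subL(1)]]
→ final value -3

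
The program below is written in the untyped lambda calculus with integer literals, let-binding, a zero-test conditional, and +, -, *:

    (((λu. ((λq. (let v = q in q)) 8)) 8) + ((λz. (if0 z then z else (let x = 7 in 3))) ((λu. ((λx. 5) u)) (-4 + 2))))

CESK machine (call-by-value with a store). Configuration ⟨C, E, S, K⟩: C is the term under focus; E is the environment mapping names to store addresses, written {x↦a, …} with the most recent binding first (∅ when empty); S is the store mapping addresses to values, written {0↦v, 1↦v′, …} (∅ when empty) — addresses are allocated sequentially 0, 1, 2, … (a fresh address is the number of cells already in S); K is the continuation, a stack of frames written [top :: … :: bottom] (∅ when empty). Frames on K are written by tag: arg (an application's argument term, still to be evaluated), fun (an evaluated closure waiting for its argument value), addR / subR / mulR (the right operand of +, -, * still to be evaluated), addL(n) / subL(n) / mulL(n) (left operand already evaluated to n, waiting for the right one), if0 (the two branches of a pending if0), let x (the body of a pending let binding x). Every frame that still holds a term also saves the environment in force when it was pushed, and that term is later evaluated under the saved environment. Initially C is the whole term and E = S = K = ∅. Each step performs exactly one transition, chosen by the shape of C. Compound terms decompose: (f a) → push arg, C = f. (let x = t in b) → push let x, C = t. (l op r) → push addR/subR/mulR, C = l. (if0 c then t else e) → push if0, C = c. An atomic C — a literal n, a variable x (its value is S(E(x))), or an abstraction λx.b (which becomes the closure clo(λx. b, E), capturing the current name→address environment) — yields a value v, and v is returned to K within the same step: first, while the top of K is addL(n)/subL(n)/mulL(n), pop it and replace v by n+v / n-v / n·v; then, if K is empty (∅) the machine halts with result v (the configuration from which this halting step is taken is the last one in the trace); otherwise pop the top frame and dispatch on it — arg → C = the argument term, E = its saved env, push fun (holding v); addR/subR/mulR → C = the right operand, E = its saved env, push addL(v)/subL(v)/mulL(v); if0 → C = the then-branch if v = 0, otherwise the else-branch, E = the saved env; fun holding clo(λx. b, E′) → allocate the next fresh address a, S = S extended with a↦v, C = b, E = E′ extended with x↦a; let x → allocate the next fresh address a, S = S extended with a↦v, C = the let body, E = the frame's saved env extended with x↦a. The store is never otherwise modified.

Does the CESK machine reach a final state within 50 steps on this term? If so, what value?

Answer: 11

Execution trace:
0. [C=(((λu. ((λq. (let v = q in q)) 8)) 8) + ((λz. (if0 z then z else (let x = 7 in 3))) ((λu. ((λx. 5) u)) (-4 + 2)))) | E=∅ | S=∅ | K=∅]
1. [C=((λu. ((λq. (let v = q in q)) 8)) 8) | E=∅ | S=∅ | K=[addR]]
2. [C=(λu. ((λq. (let v = q in q)) 8)) | E=∅ | S=∅ | K=[arg :: addR]]
3. [C=8 | E=∅ | S=∅ | K=[fun :: addR]]
4. [C=((λq. (let v = q in q)) 8) | E={u↦0} | S={0↦8} | K=[addR]]
5. [C=(λq. (let v = q in q)) | E={u↦0} | S={0↦8} | K=[arg :: addR]]
6. [C=8 | E={u↦0} | S={0↦8} | K=[fun :: addR]]
7. [C=(let v = q in q) | E={q↦1, u↦0} | S={0↦8, 1↦8} | K=[addR]]
8. [C=q | E={q↦1, u↦0} | S={0↦8, 1↦8} | K=[let v :: addR]]
9. [C=q | E={v↦2, q↦1, u↦0} | S={0↦8, 1↦8, 2↦8} | K=[addR]]
10. [C=((λz. (if0 z then z else (let x = 7 in 3))) ((λu. ((λx. 5) u)) (-4 + 2))) | E=∅ | S={0↦8, 1↦8, 2↦8} | K=[addL(8)]]
11. [C=(λz. (if0 z then z else (let x = 7 in 3))) | E=∅ | S={0↦8, 1↦8, 2↦8} | K=[arg :: addL(8)]]
12. [C=((λu. ((λx. 5) u)) (-4 + 2)) | E=∅ | S={0↦8, 1↦8, 2↦8} | K=[fun :: addL(8)]]
13. [C=(λu. ((λx. 5) u)) | E=∅ | S={0↦8, 1↦8, 2↦8} | K=[arg :: fun :: addL(8)]]
14. [C=(-4 + 2) | E=∅ | S={0↦8, 1↦8, 2↦8} | K=[fun :: fun :: addL(8)]]
15. [C=-4 | E=∅ | S={0↦8, 1↦8, 2↦8} | K=[addR :: fun :: fun :: addL(8)]]
16. [C=2 | E=∅ | S={0↦8, 1↦8, 2↦8} | K=[addL(-4) :: fun :: fun :: addL(8)]]
17. [C=((λx. 5) u) | E={u↦3} | S={0↦8, 1↦8, 2↦8, 3↦-2} | K=[fun :: addL(8)]]
18. [C=(λx. 5) | E={u↦3} | S={0↦8, 1↦8, 2↦8, 3↦-2} | K=[arg :: fun :: addL(8)]]
19. [C=u | E={u↦3} | S={0↦8, 1↦8, 2↦8, 3↦-2} | K=[fun :: fun :: addL(8)]]
20. [C=5 | E={x↦4, u↦3} | S={0↦8, 1↦8, 2↦8, 3↦-2, 4↦-2} | K=[fun :: addL(8)]]
21. [C=(if0 z then z else (let x = 7 in 3)) | E={z↦5} | S={0↦8, 1↦8, 2↦8, 3↦-2, 4↦-2, 5↦5} | K=[addL(8)]]
22. [C=z | E={z↦5} | S={0↦8, 1↦8, 2↦8, 3↦-2, 4↦-2, 5↦5} | K=[if0 :: addL(8)]]
23. [C=(let x = 7 in 3) | E={z↦5} | S={0↦8, 1↦8, 2↦8, 3↦-2, 4↦-2, 5↦5} | K=[addL(8)]]
24. [C=7 | E={z↦5} | S={0↦8, 1↦8, 2↦8, 3↦-2, 4↦-2, 5↦5} | K=[let x :: addL(8)]]
25. [C=3 | E={x↦6, z↦5} | S={0↦8, 1↦8, 2↦8, 3↦-2, 4↦-2, 5↦5, 6↦7} | K=[addL(8)]]
→ final value 11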